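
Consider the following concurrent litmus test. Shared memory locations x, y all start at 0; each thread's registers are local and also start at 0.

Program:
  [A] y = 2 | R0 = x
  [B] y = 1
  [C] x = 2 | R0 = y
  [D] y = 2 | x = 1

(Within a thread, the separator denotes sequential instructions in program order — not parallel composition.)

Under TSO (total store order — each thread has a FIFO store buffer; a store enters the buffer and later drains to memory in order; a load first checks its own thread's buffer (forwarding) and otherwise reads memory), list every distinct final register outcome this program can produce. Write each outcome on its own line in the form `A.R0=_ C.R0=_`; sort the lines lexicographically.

A.R0=0 C.R0=0
A.R0=0 C.R0=1
A.R0=0 C.R0=2
A.R0=1 C.R0=0
A.R0=1 C.R0=1
A.R0=1 C.R0=2
A.R0=2 C.R0=0
A.R0=2 C.R0=1
A.R0=2 C.R0=2

outcome vector order: (A.R0,C.R0)
|TSO outcomes| = 9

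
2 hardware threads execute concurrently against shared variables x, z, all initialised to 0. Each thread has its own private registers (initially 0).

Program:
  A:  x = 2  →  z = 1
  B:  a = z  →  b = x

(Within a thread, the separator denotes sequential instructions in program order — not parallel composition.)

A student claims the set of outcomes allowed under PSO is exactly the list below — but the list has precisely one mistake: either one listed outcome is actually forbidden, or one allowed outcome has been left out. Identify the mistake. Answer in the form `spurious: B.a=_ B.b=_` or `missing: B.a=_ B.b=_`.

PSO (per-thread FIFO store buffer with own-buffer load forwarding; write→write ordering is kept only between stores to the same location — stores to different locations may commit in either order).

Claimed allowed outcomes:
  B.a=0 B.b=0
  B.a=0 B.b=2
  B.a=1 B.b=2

outcome vector order: (B.a,B.b)
PSO (4): (0,0); (0,2); (1,0); (1,2)
PSO∖claimed = {(1,0)}

missing: B.a=1 B.b=0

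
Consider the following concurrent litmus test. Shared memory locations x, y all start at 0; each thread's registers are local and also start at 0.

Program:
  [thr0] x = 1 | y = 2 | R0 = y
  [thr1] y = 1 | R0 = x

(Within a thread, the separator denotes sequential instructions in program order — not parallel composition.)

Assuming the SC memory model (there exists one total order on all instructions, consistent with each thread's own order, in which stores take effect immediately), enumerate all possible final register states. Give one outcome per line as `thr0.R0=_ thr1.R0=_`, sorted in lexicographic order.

outcome vector order: (thr0.R0,thr1.R0)
|SC outcomes| = 3

thr0.R0=1 thr1.R0=1
thr0.R0=2 thr1.R0=0
thr0.R0=2 thr1.R0=1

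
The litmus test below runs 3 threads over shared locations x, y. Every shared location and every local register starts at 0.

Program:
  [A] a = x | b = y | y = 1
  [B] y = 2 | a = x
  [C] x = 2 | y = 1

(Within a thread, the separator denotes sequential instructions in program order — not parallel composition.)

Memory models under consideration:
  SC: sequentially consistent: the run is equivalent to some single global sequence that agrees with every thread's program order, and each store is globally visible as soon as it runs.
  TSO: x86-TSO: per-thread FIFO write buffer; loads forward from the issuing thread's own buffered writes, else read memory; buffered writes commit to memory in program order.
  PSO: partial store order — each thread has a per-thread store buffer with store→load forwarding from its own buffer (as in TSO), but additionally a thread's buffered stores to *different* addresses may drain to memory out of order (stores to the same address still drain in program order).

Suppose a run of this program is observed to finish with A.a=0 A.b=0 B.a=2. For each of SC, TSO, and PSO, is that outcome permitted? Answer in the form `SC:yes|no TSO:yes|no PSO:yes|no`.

outcome vector order: (A.a,A.b,B.a)
under SC → (0,0,0) (0,0,2) (0,1,0) (0,1,2) (0,2,0) (0,2,2) (2,0,2) (2,1,0) (2,1,2) (2,2,0) (2,2,2)
under TSO → (0,0,0) (0,0,2) (0,1,0) (0,1,2) (0,2,0) (0,2,2) (2,0,0) (2,0,2) (2,1,0) (2,1,2) (2,2,0) (2,2,2)
under PSO → (0,0,0) (0,0,2) (0,1,0) (0,1,2) (0,2,0) (0,2,2) (2,0,0) (2,0,2) (2,1,0) (2,1,2) (2,2,0) (2,2,2)
target (0,0,2) ∈ {SC,TSO,PSO}

SC:yes TSO:yes PSO:yes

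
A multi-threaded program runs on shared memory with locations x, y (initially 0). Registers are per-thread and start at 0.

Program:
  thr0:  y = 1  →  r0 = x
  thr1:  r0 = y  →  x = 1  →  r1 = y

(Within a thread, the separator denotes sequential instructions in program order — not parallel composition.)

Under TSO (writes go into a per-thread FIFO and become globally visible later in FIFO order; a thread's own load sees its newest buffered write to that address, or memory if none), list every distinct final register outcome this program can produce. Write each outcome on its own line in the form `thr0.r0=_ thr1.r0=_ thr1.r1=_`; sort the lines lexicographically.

outcome vector order: (thr0.r0,thr1.r0,thr1.r1)
|TSO outcomes| = 6

thr0.r0=0 thr1.r0=0 thr1.r1=0
thr0.r0=0 thr1.r0=0 thr1.r1=1
thr0.r0=0 thr1.r0=1 thr1.r1=1
thr0.r0=1 thr1.r0=0 thr1.r1=0
thr0.r0=1 thr1.r0=0 thr1.r1=1
thr0.r0=1 thr1.r0=1 thr1.r1=1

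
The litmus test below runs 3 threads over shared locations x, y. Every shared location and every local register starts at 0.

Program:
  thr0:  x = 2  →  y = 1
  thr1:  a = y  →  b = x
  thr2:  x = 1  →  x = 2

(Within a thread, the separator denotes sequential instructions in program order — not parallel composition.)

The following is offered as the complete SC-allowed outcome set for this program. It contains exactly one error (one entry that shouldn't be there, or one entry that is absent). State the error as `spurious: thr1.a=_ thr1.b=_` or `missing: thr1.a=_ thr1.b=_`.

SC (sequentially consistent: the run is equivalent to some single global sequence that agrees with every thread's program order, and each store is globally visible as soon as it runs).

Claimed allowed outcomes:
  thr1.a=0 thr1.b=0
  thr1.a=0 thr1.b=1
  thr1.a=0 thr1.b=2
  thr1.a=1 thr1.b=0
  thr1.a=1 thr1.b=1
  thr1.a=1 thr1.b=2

spurious: thr1.a=1 thr1.b=0

outcome vector order: (thr1.a,thr1.b)
SC (5): (0,0), (0,1), (0,2), (1,1), (1,2)
claimed∖SC = {(1,0)}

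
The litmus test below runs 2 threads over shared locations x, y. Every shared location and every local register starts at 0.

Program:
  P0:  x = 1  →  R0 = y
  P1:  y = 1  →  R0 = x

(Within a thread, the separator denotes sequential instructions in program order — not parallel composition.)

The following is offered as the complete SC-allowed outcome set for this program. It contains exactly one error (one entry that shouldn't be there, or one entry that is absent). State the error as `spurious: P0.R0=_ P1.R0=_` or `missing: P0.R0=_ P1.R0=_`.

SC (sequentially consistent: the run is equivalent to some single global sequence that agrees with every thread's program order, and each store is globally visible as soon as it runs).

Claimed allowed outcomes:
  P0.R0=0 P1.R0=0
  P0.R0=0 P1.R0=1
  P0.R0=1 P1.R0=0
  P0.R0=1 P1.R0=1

spurious: P0.R0=0 P1.R0=0

outcome vector order: (P0.R0,P1.R0)
[SC] allowed = {<0 1> <1 0> <1 1>}
claimed∖SC = {<0 0>}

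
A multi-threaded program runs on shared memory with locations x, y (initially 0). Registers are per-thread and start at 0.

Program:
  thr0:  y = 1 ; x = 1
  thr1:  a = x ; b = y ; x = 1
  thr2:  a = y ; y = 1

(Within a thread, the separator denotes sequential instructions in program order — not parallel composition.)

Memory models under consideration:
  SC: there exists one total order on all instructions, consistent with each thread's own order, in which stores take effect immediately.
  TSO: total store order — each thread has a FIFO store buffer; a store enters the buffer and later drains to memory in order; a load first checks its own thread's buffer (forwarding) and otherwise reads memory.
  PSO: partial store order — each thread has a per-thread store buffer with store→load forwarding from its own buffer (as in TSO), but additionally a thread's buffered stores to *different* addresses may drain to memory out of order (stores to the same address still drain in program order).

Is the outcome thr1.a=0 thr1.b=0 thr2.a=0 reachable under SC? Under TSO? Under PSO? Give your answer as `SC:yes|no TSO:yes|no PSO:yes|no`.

outcome vector order: (thr1.a,thr1.b,thr2.a)
SC: 6 outcomes — {<0 0 0> <0 0 1> <0 1 0> <0 1 1> <1 1 0> <1 1 1>}
TSO: 6 outcomes — {<0 0 0> <0 0 1> <0 1 0> <0 1 1> <1 1 0> <1 1 1>}
PSO: 8 outcomes — {<0 0 0> <0 0 1> <0 1 0> <0 1 1> <1 0 0> <1 0 1> <1 1 0> <1 1 1>}
target <0 0 0> ∈ {SC,TSO,PSO}

SC:yes TSO:yes PSO:yes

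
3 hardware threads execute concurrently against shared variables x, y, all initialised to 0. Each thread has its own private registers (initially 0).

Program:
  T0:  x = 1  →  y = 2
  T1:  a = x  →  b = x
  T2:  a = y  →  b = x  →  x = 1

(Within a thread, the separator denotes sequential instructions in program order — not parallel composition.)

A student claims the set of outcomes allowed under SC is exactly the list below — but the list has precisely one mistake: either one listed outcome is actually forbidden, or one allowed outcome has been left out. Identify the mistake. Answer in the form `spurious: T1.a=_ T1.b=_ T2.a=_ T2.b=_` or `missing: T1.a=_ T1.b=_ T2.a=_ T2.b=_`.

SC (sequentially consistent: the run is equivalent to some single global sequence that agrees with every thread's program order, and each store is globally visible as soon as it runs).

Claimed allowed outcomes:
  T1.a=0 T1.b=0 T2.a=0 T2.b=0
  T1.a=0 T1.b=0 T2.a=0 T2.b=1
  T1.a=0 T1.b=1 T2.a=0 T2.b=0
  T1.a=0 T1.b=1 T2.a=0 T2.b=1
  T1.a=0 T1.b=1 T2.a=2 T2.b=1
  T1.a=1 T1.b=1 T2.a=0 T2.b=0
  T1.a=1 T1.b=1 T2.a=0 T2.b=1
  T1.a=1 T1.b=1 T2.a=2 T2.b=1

missing: T1.a=0 T1.b=0 T2.a=2 T2.b=1

outcome vector order: (T1.a,T1.b,T2.a,T2.b)
[SC] allowed = {(0,0,0,0); (0,0,0,1); (0,0,2,1); (0,1,0,0); (0,1,0,1); (0,1,2,1); (1,1,0,0); (1,1,0,1); (1,1,2,1)}
SC∖claimed = {(0,0,2,1)}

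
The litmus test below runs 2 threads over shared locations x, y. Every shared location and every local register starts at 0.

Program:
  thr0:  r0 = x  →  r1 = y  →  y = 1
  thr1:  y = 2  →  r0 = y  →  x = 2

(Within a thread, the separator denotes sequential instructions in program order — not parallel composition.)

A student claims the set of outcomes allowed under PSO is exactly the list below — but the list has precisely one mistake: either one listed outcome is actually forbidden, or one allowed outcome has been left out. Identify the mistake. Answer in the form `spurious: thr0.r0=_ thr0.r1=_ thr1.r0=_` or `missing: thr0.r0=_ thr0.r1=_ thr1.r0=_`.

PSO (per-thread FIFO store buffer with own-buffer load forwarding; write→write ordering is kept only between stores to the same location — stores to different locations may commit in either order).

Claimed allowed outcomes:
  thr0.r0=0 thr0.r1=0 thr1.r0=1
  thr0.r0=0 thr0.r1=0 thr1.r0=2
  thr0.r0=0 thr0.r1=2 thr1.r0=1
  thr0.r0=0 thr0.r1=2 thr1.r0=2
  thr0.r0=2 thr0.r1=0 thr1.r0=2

outcome vector order: (thr0.r0,thr0.r1,thr1.r0)
under PSO → (0,0,1) (0,0,2) (0,2,1) (0,2,2) (2,0,2) (2,2,2)
PSO∖claimed = {(2,2,2)}

missing: thr0.r0=2 thr0.r1=2 thr1.r0=2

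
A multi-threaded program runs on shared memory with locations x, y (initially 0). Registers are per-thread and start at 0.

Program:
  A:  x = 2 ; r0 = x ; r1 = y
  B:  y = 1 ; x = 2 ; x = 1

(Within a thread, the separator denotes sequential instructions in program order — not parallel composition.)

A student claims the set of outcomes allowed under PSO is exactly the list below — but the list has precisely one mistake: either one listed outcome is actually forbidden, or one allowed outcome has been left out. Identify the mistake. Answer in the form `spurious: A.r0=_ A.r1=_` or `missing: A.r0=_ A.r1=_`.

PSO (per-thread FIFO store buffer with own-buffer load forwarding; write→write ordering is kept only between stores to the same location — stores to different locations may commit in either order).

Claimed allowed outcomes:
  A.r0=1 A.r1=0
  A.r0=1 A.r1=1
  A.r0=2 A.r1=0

missing: A.r0=2 A.r1=1

outcome vector order: (A.r0,A.r1)
PSO (4): 1/0 1/1 2/0 2/1
PSO∖claimed = {2/1}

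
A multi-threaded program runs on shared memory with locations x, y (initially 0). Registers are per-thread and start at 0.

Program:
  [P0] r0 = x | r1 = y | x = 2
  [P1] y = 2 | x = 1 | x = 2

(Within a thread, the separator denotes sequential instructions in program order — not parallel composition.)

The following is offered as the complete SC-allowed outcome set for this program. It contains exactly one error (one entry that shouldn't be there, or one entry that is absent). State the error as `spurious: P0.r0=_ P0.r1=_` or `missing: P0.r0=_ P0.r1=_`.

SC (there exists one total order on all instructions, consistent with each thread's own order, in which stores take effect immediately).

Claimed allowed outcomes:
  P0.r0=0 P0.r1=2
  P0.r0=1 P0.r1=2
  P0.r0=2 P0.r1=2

missing: P0.r0=0 P0.r1=0

outcome vector order: (P0.r0,P0.r1)
[SC] allowed = {(0,0), (0,2), (1,2), (2,2)}
SC∖claimed = {(0,0)}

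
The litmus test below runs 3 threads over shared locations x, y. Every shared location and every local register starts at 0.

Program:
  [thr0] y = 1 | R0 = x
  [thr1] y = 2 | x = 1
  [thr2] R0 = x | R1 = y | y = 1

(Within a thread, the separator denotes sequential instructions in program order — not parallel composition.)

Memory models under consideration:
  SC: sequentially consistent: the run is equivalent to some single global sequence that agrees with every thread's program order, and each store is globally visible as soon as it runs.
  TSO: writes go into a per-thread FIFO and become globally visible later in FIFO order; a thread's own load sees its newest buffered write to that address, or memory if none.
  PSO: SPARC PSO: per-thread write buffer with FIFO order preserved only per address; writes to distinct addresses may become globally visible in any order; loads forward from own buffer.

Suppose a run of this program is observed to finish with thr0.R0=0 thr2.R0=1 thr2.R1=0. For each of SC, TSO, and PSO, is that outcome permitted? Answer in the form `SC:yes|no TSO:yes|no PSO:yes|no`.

outcome vector order: (thr0.R0,thr2.R0,thr2.R1)
under SC → (0,0,0); (0,0,1); (0,0,2); (0,1,1); (0,1,2); (1,0,0); (1,0,1); (1,0,2); (1,1,1); (1,1,2)
under TSO → (0,0,0); (0,0,1); (0,0,2); (0,1,1); (0,1,2); (1,0,0); (1,0,1); (1,0,2); (1,1,1); (1,1,2)
under PSO → (0,0,0); (0,0,1); (0,0,2); (0,1,0); (0,1,1); (0,1,2); (1,0,0); (1,0,1); (1,0,2); (1,1,0); (1,1,1); (1,1,2)
target (0,1,0) ∈ {PSO}

SC:no TSO:no PSO:yes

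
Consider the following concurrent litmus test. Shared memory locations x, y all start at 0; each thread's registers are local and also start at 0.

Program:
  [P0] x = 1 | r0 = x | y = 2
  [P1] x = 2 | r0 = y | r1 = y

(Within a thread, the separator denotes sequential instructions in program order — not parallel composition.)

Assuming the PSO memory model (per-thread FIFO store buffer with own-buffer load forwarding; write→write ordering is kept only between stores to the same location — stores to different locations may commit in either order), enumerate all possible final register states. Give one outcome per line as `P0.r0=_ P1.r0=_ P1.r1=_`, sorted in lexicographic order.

outcome vector order: (P0.r0,P1.r0,P1.r1)
|PSO outcomes| = 6

P0.r0=1 P1.r0=0 P1.r1=0
P0.r0=1 P1.r0=0 P1.r1=2
P0.r0=1 P1.r0=2 P1.r1=2
P0.r0=2 P1.r0=0 P1.r1=0
P0.r0=2 P1.r0=0 P1.r1=2
P0.r0=2 P1.r0=2 P1.r1=2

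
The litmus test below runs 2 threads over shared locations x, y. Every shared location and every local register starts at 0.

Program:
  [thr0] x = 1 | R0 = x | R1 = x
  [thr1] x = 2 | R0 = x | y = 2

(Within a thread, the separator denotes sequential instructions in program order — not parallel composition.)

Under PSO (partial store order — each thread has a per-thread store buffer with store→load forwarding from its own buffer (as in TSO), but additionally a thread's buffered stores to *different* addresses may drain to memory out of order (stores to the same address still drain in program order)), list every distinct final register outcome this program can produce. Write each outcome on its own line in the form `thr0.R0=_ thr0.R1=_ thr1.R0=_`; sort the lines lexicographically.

outcome vector order: (thr0.R0,thr0.R1,thr1.R0)
|PSO outcomes| = 4

thr0.R0=1 thr0.R1=1 thr1.R0=1
thr0.R0=1 thr0.R1=1 thr1.R0=2
thr0.R0=1 thr0.R1=2 thr1.R0=2
thr0.R0=2 thr0.R1=2 thr1.R0=2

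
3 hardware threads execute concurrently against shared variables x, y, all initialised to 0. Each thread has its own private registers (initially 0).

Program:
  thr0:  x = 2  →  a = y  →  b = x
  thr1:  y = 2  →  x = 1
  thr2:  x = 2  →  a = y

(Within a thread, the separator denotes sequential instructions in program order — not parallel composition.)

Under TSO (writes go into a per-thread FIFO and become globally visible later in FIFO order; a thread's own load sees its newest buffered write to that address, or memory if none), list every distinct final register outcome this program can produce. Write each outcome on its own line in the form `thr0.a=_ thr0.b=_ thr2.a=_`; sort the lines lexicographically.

thr0.a=0 thr0.b=1 thr2.a=0
thr0.a=0 thr0.b=1 thr2.a=2
thr0.a=0 thr0.b=2 thr2.a=0
thr0.a=0 thr0.b=2 thr2.a=2
thr0.a=2 thr0.b=1 thr2.a=0
thr0.a=2 thr0.b=1 thr2.a=2
thr0.a=2 thr0.b=2 thr2.a=0
thr0.a=2 thr0.b=2 thr2.a=2

outcome vector order: (thr0.a,thr0.b,thr2.a)
|TSO outcomes| = 8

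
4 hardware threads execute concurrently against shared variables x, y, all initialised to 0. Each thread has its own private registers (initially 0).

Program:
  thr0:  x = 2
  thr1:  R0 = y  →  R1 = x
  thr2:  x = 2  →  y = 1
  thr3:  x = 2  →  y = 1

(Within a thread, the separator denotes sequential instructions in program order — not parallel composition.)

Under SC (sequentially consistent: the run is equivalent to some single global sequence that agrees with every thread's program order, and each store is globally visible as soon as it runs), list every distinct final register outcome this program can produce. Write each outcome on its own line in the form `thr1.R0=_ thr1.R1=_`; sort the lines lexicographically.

outcome vector order: (thr1.R0,thr1.R1)
|SC outcomes| = 3

thr1.R0=0 thr1.R1=0
thr1.R0=0 thr1.R1=2
thr1.R0=1 thr1.R1=2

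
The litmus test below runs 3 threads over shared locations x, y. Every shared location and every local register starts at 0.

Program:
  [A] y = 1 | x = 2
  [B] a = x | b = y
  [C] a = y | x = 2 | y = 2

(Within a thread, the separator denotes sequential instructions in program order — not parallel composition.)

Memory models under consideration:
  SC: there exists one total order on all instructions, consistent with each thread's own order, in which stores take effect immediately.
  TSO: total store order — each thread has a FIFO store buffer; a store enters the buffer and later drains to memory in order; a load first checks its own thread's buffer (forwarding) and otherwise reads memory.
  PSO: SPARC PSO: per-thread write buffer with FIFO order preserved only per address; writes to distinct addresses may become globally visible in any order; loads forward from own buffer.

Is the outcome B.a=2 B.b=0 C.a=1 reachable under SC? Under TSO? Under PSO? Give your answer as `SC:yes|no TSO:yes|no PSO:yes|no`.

SC:no TSO:no PSO:yes

outcome vector order: (B.a,B.b,C.a)
under SC → (0,0,0), (0,0,1), (0,1,0), (0,1,1), (0,2,0), (0,2,1), (2,0,0), (2,1,0), (2,1,1), (2,2,0), (2,2,1)
under TSO → (0,0,0), (0,0,1), (0,1,0), (0,1,1), (0,2,0), (0,2,1), (2,0,0), (2,1,0), (2,1,1), (2,2,0), (2,2,1)
under PSO → (0,0,0), (0,0,1), (0,1,0), (0,1,1), (0,2,0), (0,2,1), (2,0,0), (2,0,1), (2,1,0), (2,1,1), (2,2,0), (2,2,1)
target (2,0,1) ∈ {PSO}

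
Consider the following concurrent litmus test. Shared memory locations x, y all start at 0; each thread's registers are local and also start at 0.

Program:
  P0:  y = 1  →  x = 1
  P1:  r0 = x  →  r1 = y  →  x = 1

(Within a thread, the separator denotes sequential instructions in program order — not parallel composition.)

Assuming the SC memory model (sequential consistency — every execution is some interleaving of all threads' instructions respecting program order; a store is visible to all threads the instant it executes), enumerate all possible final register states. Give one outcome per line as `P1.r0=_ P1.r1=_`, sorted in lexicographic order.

outcome vector order: (P1.r0,P1.r1)
|SC outcomes| = 3

P1.r0=0 P1.r1=0
P1.r0=0 P1.r1=1
P1.r0=1 P1.r1=1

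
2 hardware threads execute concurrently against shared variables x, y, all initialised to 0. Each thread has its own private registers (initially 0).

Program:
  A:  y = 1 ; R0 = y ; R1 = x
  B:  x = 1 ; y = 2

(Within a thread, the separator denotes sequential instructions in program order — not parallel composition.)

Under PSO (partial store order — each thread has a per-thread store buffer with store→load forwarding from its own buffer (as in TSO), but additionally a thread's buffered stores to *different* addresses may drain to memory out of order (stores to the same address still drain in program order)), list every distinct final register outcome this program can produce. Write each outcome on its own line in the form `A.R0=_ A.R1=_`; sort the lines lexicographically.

outcome vector order: (A.R0,A.R1)
|PSO outcomes| = 4

A.R0=1 A.R1=0
A.R0=1 A.R1=1
A.R0=2 A.R1=0
A.R0=2 A.R1=1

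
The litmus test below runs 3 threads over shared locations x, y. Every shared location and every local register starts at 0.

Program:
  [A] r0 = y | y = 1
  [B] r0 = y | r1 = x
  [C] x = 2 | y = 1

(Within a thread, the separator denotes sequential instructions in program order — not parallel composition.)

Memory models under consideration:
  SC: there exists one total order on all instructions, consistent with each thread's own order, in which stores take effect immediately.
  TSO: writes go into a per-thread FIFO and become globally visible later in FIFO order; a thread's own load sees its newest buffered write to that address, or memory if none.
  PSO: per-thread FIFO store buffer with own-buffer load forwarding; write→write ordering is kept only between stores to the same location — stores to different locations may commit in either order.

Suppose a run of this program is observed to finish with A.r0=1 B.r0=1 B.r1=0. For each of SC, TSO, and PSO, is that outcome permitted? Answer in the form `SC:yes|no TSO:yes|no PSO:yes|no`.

SC:no TSO:no PSO:yes

outcome vector order: (A.r0,B.r0,B.r1)
[SC] allowed = {(0,0,0); (0,0,2); (0,1,0); (0,1,2); (1,0,0); (1,0,2); (1,1,2)}
[TSO] allowed = {(0,0,0); (0,0,2); (0,1,0); (0,1,2); (1,0,0); (1,0,2); (1,1,2)}
[PSO] allowed = {(0,0,0); (0,0,2); (0,1,0); (0,1,2); (1,0,0); (1,0,2); (1,1,0); (1,1,2)}
target (1,1,0) ∈ {PSO}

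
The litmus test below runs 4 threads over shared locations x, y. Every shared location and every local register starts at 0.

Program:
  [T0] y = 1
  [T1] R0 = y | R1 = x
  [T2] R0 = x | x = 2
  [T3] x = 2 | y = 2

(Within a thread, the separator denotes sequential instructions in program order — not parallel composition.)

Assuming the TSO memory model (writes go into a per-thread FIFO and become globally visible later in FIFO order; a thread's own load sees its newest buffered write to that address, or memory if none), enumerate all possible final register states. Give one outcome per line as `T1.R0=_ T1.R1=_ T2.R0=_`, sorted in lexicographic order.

T1.R0=0 T1.R1=0 T2.R0=0
T1.R0=0 T1.R1=0 T2.R0=2
T1.R0=0 T1.R1=2 T2.R0=0
T1.R0=0 T1.R1=2 T2.R0=2
T1.R0=1 T1.R1=0 T2.R0=0
T1.R0=1 T1.R1=0 T2.R0=2
T1.R0=1 T1.R1=2 T2.R0=0
T1.R0=1 T1.R1=2 T2.R0=2
T1.R0=2 T1.R1=2 T2.R0=0
T1.R0=2 T1.R1=2 T2.R0=2

outcome vector order: (T1.R0,T1.R1,T2.R0)
|TSO outcomes| = 10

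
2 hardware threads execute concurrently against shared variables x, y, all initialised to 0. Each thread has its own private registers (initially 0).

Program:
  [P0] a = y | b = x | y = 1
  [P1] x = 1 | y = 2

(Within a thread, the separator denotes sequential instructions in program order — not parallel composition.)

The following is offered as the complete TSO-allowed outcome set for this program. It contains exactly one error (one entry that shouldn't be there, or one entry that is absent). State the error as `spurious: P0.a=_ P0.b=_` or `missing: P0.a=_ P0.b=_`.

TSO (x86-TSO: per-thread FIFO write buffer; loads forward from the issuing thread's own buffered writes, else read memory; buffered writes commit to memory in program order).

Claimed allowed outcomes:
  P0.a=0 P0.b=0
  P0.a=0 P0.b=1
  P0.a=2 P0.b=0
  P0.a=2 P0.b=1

spurious: P0.a=2 P0.b=0

outcome vector order: (P0.a,P0.b)
under TSO → 0/0 0/1 2/1
claimed∖TSO = {2/0}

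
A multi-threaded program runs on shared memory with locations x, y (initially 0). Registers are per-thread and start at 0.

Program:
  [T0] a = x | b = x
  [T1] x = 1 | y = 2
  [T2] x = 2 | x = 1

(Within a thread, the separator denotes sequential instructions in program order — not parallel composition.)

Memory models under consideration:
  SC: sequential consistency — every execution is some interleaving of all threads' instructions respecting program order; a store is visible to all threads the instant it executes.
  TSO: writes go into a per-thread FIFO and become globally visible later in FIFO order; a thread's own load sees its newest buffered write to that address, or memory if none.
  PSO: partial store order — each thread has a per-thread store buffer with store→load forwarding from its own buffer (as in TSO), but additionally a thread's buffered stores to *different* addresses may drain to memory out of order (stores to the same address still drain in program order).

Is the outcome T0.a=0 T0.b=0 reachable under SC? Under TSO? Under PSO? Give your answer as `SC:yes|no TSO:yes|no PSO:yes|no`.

outcome vector order: (T0.a,T0.b)
SC (7): 00; 01; 02; 11; 12; 21; 22
TSO (7): 00; 01; 02; 11; 12; 21; 22
PSO (7): 00; 01; 02; 11; 12; 21; 22
target 00 ∈ {SC,TSO,PSO}

SC:yes TSO:yes PSO:yes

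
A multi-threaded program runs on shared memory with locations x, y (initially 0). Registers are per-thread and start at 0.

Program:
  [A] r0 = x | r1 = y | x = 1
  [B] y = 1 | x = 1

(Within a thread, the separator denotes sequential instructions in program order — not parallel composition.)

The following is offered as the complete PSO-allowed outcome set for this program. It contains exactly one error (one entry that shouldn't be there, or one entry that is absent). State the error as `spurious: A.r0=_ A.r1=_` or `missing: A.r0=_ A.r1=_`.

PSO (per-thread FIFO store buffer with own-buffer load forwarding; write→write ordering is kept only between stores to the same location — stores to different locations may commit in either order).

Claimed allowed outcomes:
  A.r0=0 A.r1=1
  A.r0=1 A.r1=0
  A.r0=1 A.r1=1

outcome vector order: (A.r0,A.r1)
[PSO] allowed = {(0,0); (0,1); (1,0); (1,1)}
PSO∖claimed = {(0,0)}

missing: A.r0=0 A.r1=0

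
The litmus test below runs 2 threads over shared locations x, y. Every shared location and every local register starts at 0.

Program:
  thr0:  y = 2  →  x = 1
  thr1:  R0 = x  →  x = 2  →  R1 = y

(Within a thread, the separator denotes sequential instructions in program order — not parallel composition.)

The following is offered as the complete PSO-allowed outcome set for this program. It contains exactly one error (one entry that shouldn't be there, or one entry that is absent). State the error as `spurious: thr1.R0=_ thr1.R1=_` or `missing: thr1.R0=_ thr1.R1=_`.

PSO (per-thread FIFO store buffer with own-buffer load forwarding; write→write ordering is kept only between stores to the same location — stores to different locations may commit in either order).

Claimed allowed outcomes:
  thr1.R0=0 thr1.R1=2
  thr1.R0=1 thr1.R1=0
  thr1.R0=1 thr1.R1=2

missing: thr1.R0=0 thr1.R1=0

outcome vector order: (thr1.R0,thr1.R1)
PSO: 4 outcomes — {00 02 10 12}
PSO∖claimed = {00}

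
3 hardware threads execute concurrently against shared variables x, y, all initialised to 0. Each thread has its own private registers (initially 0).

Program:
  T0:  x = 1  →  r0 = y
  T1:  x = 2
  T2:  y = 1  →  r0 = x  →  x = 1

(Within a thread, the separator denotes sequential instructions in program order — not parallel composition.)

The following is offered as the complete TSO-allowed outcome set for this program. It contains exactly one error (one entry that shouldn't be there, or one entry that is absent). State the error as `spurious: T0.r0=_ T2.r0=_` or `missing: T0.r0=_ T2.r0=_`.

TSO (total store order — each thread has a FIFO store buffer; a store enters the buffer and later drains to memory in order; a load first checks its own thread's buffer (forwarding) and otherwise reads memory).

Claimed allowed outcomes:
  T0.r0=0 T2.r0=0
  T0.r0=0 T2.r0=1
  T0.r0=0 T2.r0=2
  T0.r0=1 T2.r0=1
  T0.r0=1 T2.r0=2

missing: T0.r0=1 T2.r0=0

outcome vector order: (T0.r0,T2.r0)
[TSO] allowed = {0/0 0/1 0/2 1/0 1/1 1/2}
TSO∖claimed = {1/0}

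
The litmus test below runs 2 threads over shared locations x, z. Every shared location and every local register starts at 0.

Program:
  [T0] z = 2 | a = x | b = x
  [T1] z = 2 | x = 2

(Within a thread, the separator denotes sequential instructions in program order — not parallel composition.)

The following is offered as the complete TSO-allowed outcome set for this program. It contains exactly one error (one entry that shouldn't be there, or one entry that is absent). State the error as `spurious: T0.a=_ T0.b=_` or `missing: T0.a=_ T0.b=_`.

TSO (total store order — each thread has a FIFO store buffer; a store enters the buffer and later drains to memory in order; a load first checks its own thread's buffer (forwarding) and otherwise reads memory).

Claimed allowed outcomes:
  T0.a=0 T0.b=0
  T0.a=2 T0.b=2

missing: T0.a=0 T0.b=2

outcome vector order: (T0.a,T0.b)
[TSO] allowed = {00 02 22}
TSO∖claimed = {02}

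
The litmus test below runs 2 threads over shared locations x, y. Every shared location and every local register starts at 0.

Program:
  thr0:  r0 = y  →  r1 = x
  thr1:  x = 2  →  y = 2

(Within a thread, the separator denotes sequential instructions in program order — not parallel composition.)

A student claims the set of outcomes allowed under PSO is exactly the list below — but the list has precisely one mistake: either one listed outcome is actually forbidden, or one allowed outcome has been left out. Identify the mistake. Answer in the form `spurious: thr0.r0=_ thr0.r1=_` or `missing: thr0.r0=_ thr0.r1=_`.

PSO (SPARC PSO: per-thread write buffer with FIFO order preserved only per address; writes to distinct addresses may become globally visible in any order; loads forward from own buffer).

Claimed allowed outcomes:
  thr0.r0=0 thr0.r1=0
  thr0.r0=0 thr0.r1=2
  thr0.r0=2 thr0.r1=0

missing: thr0.r0=2 thr0.r1=2

outcome vector order: (thr0.r0,thr0.r1)
under PSO → 0/0; 0/2; 2/0; 2/2
PSO∖claimed = {2/2}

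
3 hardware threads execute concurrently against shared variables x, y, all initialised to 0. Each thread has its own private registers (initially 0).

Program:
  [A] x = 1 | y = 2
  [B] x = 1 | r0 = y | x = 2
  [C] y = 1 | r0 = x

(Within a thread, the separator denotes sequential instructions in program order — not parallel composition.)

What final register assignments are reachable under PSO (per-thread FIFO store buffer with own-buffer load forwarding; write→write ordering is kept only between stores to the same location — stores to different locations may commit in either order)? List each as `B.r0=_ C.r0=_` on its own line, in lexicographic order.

outcome vector order: (B.r0,C.r0)
|PSO outcomes| = 9

B.r0=0 C.r0=0
B.r0=0 C.r0=1
B.r0=0 C.r0=2
B.r0=1 C.r0=0
B.r0=1 C.r0=1
B.r0=1 C.r0=2
B.r0=2 C.r0=0
B.r0=2 C.r0=1
B.r0=2 C.r0=2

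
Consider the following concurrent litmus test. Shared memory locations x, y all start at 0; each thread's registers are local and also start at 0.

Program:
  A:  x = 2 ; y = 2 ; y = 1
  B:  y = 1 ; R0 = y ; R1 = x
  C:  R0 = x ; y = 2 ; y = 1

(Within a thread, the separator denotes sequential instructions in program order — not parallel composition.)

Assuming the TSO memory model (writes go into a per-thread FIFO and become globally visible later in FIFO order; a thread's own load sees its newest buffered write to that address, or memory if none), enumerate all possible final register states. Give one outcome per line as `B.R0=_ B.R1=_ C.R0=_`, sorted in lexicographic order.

B.R0=1 B.R1=0 C.R0=0
B.R0=1 B.R1=0 C.R0=2
B.R0=1 B.R1=2 C.R0=0
B.R0=1 B.R1=2 C.R0=2
B.R0=2 B.R1=0 C.R0=0
B.R0=2 B.R1=2 C.R0=0
B.R0=2 B.R1=2 C.R0=2

outcome vector order: (B.R0,B.R1,C.R0)
|TSO outcomes| = 7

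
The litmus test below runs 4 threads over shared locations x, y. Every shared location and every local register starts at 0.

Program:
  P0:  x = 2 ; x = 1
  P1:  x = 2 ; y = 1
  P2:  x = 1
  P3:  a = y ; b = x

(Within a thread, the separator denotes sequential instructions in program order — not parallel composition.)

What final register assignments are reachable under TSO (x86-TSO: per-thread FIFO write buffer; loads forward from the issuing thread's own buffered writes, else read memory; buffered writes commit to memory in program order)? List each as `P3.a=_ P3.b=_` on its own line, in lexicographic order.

outcome vector order: (P3.a,P3.b)
|TSO outcomes| = 5

P3.a=0 P3.b=0
P3.a=0 P3.b=1
P3.a=0 P3.b=2
P3.a=1 P3.b=1
P3.a=1 P3.b=2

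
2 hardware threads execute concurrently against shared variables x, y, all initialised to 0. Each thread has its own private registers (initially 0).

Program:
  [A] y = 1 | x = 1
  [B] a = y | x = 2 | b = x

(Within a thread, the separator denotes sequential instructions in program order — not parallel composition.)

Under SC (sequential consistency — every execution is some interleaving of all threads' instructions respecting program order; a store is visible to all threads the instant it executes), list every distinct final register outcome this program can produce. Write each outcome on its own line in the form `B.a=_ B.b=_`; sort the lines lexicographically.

B.a=0 B.b=1
B.a=0 B.b=2
B.a=1 B.b=1
B.a=1 B.b=2

outcome vector order: (B.a,B.b)
|SC outcomes| = 4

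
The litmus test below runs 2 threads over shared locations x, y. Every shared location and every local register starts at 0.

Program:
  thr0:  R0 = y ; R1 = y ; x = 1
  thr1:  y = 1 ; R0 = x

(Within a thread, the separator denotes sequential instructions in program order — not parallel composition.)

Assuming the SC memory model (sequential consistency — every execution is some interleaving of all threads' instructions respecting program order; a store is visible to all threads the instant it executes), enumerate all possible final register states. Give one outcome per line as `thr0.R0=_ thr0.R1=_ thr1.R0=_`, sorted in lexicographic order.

outcome vector order: (thr0.R0,thr0.R1,thr1.R0)
|SC outcomes| = 6

thr0.R0=0 thr0.R1=0 thr1.R0=0
thr0.R0=0 thr0.R1=0 thr1.R0=1
thr0.R0=0 thr0.R1=1 thr1.R0=0
thr0.R0=0 thr0.R1=1 thr1.R0=1
thr0.R0=1 thr0.R1=1 thr1.R0=0
thr0.R0=1 thr0.R1=1 thr1.R0=1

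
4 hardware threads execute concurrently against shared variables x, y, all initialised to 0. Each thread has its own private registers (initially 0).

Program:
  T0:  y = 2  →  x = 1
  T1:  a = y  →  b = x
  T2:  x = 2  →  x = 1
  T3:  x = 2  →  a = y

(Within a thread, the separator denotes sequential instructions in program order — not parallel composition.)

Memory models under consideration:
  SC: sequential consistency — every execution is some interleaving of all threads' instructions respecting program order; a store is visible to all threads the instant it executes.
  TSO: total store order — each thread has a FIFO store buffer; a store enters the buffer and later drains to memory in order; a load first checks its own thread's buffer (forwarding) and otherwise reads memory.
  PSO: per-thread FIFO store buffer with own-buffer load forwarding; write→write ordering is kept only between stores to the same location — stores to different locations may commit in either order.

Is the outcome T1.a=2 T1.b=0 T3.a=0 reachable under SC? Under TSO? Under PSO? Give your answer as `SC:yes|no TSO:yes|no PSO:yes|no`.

outcome vector order: (T1.a,T1.b,T3.a)
[SC] allowed = {0/0/0, 0/0/2, 0/1/0, 0/1/2, 0/2/0, 0/2/2, 2/0/2, 2/1/0, 2/1/2, 2/2/0, 2/2/2}
[TSO] allowed = {0/0/0, 0/0/2, 0/1/0, 0/1/2, 0/2/0, 0/2/2, 2/0/0, 2/0/2, 2/1/0, 2/1/2, 2/2/0, 2/2/2}
[PSO] allowed = {0/0/0, 0/0/2, 0/1/0, 0/1/2, 0/2/0, 0/2/2, 2/0/0, 2/0/2, 2/1/0, 2/1/2, 2/2/0, 2/2/2}
target 2/0/0 ∈ {TSO,PSO}

SC:no TSO:yes PSO:yes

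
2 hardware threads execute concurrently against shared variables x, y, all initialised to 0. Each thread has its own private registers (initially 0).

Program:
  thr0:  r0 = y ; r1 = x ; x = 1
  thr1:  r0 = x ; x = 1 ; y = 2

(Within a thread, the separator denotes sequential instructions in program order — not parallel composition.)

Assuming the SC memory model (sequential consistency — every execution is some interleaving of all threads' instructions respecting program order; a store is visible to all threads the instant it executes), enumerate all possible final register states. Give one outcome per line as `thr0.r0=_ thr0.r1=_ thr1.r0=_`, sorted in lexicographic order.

outcome vector order: (thr0.r0,thr0.r1,thr1.r0)
|SC outcomes| = 4

thr0.r0=0 thr0.r1=0 thr1.r0=0
thr0.r0=0 thr0.r1=0 thr1.r0=1
thr0.r0=0 thr0.r1=1 thr1.r0=0
thr0.r0=2 thr0.r1=1 thr1.r0=0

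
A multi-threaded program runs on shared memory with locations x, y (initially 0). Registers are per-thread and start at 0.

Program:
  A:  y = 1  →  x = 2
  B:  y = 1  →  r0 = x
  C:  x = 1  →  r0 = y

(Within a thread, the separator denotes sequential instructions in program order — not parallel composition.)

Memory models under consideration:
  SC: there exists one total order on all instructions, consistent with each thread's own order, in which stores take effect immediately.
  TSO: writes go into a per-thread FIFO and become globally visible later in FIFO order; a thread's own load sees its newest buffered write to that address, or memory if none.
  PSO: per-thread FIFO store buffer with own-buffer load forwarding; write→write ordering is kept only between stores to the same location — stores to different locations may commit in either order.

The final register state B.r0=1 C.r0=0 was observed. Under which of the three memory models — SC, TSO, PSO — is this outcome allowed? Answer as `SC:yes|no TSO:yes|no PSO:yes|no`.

outcome vector order: (B.r0,C.r0)
under SC → 01; 10; 11; 20; 21
under TSO → 00; 01; 10; 11; 20; 21
under PSO → 00; 01; 10; 11; 20; 21
target 10 ∈ {SC,TSO,PSO}

SC:yes TSO:yes PSO:yes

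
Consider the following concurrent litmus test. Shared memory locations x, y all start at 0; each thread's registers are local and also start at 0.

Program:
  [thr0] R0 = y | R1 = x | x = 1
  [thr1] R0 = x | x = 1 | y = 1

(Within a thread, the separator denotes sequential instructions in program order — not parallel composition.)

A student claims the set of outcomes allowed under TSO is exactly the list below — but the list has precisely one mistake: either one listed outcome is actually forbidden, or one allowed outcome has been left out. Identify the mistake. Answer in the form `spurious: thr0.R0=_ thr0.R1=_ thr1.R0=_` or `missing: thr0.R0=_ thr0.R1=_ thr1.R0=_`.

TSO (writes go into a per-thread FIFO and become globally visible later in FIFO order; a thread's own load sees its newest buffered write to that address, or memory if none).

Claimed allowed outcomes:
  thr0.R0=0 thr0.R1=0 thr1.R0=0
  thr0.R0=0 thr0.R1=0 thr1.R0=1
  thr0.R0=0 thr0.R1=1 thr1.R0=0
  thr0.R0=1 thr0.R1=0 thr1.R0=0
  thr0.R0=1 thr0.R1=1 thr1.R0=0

spurious: thr0.R0=1 thr0.R1=0 thr1.R0=0

outcome vector order: (thr0.R0,thr0.R1,thr1.R0)
under TSO → 000; 001; 010; 110
claimed∖TSO = {100}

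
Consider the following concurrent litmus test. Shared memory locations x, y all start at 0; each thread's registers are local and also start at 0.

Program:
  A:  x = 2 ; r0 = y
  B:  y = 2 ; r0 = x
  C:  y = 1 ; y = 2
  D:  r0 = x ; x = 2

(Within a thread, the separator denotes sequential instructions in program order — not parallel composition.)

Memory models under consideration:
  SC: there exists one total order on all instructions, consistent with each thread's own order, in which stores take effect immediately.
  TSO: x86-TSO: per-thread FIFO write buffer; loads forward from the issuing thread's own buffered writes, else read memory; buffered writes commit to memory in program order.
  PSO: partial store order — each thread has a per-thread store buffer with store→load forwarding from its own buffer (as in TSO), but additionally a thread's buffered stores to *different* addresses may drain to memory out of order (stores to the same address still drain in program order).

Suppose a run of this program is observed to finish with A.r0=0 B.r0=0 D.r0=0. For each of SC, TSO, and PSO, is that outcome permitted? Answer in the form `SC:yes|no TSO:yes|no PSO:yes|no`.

outcome vector order: (A.r0,B.r0,D.r0)
SC (10): 020; 022; 100; 102; 120; 122; 200; 202; 220; 222
TSO (12): 000; 002; 020; 022; 100; 102; 120; 122; 200; 202; 220; 222
PSO (12): 000; 002; 020; 022; 100; 102; 120; 122; 200; 202; 220; 222
target 000 ∈ {TSO,PSO}

SC:no TSO:yes PSO:yes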